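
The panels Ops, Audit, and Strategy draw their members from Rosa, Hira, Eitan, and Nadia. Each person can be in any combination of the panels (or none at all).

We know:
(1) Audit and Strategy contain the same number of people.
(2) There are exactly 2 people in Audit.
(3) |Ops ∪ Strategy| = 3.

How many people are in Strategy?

2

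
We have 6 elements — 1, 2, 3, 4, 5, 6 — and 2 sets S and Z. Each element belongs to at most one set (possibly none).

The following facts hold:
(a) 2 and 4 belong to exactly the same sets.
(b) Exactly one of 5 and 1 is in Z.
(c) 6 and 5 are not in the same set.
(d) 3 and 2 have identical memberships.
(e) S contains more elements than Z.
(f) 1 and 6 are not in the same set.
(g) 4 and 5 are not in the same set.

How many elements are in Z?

1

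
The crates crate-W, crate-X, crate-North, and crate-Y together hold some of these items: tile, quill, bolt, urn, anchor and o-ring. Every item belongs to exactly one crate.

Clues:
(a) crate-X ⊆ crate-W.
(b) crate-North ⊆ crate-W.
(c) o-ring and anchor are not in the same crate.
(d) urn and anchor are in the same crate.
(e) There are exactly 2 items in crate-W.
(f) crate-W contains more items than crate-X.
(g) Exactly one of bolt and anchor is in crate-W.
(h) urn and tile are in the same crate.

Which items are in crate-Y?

crate-Y = {anchor, quill, tile, urn}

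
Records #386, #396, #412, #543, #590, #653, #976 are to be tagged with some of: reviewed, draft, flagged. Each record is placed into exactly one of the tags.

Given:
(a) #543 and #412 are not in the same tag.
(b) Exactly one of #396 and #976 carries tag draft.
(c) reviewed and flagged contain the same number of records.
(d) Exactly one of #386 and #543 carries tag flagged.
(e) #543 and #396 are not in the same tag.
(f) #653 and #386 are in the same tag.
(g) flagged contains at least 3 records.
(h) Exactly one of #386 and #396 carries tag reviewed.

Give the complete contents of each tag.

reviewed = {#386, #412, #653}; draft = {#396}; flagged = {#543, #590, #976}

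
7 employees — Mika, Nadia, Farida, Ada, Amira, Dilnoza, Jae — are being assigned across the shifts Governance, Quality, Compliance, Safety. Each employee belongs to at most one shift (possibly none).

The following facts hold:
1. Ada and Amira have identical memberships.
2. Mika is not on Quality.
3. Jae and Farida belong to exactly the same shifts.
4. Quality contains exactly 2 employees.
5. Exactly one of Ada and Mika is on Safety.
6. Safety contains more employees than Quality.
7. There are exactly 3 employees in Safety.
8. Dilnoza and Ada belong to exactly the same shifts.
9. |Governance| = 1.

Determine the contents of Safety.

Safety = {Ada, Amira, Dilnoza}

From (2): Mika ∉ Quality.
Suppose Mika ∈ Safety: no assignment then satisfies all the clues, so Mika ∉ Safety.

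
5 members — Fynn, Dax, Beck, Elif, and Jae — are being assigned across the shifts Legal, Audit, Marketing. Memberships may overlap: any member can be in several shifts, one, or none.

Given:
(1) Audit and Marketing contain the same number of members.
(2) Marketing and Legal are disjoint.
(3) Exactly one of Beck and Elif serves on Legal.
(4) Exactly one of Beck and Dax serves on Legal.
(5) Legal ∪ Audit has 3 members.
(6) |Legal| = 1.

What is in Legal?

Legal = {Beck}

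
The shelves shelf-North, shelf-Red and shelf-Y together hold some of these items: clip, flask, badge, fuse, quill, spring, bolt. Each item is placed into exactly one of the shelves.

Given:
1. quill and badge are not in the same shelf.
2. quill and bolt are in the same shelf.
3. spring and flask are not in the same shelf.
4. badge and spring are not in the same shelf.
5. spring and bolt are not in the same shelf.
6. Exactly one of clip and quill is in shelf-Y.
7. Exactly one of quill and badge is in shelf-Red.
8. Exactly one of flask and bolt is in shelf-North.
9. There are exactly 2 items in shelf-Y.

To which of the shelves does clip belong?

clip: shelf-Y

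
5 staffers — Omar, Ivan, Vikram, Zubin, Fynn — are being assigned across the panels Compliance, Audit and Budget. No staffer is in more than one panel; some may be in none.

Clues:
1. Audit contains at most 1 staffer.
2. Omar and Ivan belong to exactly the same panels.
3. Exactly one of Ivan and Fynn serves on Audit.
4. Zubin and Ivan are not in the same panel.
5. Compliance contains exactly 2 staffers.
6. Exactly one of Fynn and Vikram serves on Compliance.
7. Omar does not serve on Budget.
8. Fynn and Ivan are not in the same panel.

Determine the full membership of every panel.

From (7): Omar ∉ Budget.
(2): Ivan matches Omar: Ivan ∉ Budget.
Suppose Omar ∈ Compliance: no assignment then satisfies all the clues, so Omar ∉ Compliance.

Compliance = {Vikram, Zubin}; Audit = {Fynn}; Budget = {}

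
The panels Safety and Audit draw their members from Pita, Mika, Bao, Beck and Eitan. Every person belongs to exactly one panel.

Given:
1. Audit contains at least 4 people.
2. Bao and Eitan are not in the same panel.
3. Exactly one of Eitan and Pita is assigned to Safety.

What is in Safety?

Safety = {Eitan}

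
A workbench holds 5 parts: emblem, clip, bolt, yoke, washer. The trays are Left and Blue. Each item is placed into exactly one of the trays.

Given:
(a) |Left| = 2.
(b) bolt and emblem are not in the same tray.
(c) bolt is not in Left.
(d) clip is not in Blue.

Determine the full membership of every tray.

Left = {clip, emblem}; Blue = {bolt, washer, yoke}

From (c): bolt ∉ Left.
From (d): clip ∉ Blue.
Only one tray left: clip ∈ Left.
Only one tray left: bolt ∈ Blue.
(b): emblem ∉ Blue.
Only one tray left: emblem ∈ Left.
(a): Left already has 2, so the rest are out.
Only one tray left: yoke ∈ Blue.
Only one tray left: washer ∈ Blue.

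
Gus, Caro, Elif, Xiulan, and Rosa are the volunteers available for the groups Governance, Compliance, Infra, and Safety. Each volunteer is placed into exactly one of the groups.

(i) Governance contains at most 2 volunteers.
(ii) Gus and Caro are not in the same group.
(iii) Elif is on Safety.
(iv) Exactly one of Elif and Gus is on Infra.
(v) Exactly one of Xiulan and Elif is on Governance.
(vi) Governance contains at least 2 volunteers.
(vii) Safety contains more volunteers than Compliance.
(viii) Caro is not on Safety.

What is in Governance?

Governance = {Caro, Xiulan}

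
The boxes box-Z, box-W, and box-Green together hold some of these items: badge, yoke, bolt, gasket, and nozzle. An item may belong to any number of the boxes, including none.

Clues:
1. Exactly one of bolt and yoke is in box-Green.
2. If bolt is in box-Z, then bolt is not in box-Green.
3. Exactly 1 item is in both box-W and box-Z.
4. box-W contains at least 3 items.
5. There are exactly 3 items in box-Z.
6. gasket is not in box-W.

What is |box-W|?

3

From (6): gasket ∉ box-W.
Suppose gasket ∉ box-Z: no assignment then satisfies all the clues, so gasket ∈ box-Z.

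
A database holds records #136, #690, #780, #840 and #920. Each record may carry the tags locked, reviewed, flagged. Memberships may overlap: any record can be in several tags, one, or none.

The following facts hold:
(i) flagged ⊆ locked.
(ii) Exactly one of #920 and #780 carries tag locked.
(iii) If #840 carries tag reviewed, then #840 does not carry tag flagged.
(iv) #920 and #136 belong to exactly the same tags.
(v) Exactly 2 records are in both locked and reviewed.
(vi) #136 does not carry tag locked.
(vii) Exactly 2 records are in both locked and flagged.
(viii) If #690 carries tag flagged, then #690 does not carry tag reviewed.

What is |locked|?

3

From (vi): #136 ∉ locked.
(i) contrapositive: #136 ∉ flagged.
(iv): #920 matches #136: #920 ∉ locked.
(iv): #920 matches #136: #920 ∉ flagged.
(ii) (exactly one): #780 ∈ locked.
Suppose #690 ∉ locked: no assignment then satisfies all the clues, so #690 ∈ locked.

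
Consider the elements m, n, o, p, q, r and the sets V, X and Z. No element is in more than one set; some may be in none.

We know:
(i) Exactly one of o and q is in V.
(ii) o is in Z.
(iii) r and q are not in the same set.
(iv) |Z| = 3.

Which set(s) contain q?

q: V

From (ii): o ∈ Z.
(i) (exactly one): q ∈ V.
(iii): r ∉ V.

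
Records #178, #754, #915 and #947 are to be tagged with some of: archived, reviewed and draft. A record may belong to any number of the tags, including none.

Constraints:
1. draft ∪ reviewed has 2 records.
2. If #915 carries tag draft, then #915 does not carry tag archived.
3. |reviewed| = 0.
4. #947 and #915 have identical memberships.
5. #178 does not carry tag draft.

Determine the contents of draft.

From (5): #178 ∉ draft.
(3): reviewed already has 0, so the rest are out.
Suppose #754 ∈ draft: no assignment then satisfies all the clues, so #754 ∉ draft.

draft = {#915, #947}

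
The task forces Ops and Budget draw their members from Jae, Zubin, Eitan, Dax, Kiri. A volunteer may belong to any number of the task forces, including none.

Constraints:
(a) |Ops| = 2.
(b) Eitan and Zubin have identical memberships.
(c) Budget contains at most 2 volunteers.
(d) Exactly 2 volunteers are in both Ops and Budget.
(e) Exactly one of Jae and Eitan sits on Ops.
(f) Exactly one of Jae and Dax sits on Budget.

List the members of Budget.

Budget = {Jae, Kiri}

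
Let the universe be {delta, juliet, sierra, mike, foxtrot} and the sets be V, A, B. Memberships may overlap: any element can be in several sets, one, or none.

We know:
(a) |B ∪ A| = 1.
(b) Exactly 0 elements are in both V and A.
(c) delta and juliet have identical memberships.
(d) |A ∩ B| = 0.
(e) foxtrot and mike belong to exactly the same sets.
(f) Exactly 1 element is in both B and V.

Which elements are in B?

B = {sierra}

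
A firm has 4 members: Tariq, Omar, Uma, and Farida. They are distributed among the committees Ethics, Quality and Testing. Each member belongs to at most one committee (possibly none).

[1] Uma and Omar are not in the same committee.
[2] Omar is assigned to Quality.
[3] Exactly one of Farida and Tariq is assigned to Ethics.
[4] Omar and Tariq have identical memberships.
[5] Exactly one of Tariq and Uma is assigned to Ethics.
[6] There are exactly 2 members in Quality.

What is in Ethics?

Ethics = {Farida, Uma}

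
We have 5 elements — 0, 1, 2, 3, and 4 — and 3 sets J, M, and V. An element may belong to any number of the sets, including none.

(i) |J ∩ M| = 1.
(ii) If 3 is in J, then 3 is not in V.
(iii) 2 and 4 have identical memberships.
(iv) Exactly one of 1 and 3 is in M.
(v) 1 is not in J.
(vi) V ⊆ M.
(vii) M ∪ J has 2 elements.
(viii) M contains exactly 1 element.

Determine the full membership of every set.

From (v): 1 ∉ J.
Suppose 0 ∉ J: no assignment then satisfies all the clues, so 0 ∈ J.

J = {0, 3}; M = {3}; V = {}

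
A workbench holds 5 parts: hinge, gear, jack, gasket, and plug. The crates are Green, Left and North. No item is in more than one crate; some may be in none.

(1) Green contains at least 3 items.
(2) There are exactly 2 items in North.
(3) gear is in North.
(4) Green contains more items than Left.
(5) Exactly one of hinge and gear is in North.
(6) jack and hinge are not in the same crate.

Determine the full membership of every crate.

Green = {gasket, hinge, plug}; Left = {}; North = {gear, jack}

From (3): gear ∈ North.
(5) (exactly one): hinge ∉ North.
Suppose hinge ∉ Green: no assignment then satisfies all the clues, so hinge ∈ Green.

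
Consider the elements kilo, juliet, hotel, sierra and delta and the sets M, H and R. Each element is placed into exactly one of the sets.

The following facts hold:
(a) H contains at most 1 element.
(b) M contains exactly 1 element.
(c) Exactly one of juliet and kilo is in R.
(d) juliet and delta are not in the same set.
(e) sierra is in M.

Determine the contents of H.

H = {juliet}

From (e): sierra ∈ M.
(b): M already has 1, so the rest are out.
Suppose kilo ∈ H: no assignment then satisfies all the clues, so kilo ∉ H.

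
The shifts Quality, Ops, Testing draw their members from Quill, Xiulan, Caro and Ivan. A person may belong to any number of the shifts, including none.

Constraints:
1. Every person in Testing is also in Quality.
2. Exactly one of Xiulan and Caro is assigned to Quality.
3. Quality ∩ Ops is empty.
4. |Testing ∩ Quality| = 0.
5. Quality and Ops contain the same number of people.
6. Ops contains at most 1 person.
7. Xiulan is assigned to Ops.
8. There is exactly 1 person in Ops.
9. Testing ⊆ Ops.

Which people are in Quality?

From (7): Xiulan ∈ Ops.
(3) (disjoint): Xiulan ∉ Quality.
(6): Ops already has 1, so the rest are out.
(9) contrapositive: Quill ∉ Testing.
(9) contrapositive: Caro ∉ Testing.
(9) contrapositive: Ivan ∉ Testing.
(1) contrapositive: Xiulan ∉ Testing.
(2) (exactly one): Caro ∈ Quality.
Suppose Quill ∈ Quality: no assignment then satisfies all the clues, so Quill ∉ Quality.

Quality = {Caro}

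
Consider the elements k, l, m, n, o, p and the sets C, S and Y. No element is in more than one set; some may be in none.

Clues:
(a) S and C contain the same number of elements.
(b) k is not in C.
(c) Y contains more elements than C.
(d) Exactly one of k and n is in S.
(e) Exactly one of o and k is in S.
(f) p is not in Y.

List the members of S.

From (b): k ∉ C.
From (f): p ∉ Y.
Suppose k ∉ S: no assignment then satisfies all the clues, so k ∈ S.

S = {k}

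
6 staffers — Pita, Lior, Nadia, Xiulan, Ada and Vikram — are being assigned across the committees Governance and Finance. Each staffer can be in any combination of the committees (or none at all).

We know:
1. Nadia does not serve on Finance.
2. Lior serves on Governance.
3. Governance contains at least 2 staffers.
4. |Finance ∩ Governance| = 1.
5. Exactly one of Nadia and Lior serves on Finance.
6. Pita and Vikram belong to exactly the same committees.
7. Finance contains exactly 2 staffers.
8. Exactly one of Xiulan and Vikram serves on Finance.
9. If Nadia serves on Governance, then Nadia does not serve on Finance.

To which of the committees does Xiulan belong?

From (1): Nadia ∉ Finance.
From (2): Lior ∈ Governance.
(5) (exactly one): Lior ∈ Finance.
Suppose Xiulan ∈ Governance: no assignment then satisfies all the clues, so Xiulan ∉ Governance.

Xiulan: Finance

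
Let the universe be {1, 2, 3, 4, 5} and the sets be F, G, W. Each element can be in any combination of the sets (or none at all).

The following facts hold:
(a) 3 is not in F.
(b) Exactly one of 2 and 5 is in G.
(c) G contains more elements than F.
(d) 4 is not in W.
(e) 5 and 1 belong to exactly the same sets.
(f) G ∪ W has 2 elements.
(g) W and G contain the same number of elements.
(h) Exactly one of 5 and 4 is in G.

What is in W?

From (a): 3 ∉ F.
From (d): 4 ∉ W.
Suppose 1 ∉ W: no assignment then satisfies all the clues, so 1 ∈ W.

W = {1, 5}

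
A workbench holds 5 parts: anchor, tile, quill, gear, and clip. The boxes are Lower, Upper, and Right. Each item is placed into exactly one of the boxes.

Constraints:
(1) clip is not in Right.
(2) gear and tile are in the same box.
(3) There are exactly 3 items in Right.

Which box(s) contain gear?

From (1): clip ∉ Right.
Suppose gear ∈ Lower: no assignment then satisfies all the clues, so gear ∉ Lower.

gear: Right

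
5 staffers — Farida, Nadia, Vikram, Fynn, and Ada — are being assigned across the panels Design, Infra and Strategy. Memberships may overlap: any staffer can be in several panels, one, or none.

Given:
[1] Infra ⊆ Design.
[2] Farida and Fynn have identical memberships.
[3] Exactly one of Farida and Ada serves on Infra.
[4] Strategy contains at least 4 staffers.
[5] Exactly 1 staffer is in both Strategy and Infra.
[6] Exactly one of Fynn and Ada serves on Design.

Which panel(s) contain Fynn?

Fynn: Strategy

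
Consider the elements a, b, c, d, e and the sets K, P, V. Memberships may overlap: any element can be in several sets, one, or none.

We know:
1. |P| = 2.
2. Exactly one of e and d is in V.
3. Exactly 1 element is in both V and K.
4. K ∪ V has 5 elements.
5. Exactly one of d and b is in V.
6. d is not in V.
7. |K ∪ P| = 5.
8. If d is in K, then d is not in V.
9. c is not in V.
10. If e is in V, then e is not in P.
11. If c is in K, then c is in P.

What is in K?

K = {a, c, d, e}

From (6): d ∉ V.
From (9): c ∉ V.
(2) (exactly one): e ∈ V.
(5) (exactly one): b ∈ V.
(10): e ∉ P.
Suppose a ∉ K: no assignment then satisfies all the clues, so a ∈ K.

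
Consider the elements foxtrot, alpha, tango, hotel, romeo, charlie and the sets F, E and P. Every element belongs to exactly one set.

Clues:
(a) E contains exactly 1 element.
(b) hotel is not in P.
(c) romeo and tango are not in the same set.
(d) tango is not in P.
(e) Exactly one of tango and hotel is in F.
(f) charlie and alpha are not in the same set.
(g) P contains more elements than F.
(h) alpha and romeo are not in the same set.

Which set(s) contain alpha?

alpha: F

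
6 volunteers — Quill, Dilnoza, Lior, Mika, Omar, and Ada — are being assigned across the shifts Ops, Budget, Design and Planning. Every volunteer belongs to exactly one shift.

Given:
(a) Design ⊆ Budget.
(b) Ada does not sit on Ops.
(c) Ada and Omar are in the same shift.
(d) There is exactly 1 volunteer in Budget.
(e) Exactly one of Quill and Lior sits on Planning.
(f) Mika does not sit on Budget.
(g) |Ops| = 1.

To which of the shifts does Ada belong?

Ada: Planning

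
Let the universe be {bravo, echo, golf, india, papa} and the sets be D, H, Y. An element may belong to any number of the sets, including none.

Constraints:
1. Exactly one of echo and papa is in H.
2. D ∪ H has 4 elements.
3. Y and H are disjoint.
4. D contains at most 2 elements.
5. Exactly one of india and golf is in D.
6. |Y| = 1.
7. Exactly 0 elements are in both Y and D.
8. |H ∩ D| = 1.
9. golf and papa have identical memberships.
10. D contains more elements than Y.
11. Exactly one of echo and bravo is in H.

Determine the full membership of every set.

D = {bravo, india}; H = {bravo, golf, papa}; Y = {echo}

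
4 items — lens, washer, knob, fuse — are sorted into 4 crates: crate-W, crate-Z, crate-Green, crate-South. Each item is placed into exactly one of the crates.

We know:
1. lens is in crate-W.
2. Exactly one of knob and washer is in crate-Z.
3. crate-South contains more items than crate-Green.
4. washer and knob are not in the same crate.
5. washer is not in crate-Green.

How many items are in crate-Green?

0

From (1): lens ∈ crate-W.
From (5): washer ∉ crate-Green.
Suppose knob ∈ crate-Green: no assignment then satisfies all the clues, so knob ∉ crate-Green.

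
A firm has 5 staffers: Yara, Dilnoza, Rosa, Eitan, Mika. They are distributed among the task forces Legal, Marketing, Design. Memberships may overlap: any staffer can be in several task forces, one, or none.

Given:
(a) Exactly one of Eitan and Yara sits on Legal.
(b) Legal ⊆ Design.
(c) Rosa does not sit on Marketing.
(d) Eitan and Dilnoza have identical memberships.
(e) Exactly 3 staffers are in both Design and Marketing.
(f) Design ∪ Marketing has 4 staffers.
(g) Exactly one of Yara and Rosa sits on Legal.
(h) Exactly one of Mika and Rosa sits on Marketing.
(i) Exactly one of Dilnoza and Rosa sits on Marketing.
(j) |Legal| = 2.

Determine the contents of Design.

From (c): Rosa ∉ Marketing.
(h) (exactly one): Mika ∈ Marketing.
(i) (exactly one): Dilnoza ∈ Marketing.
(d): Eitan matches Dilnoza: Eitan ∈ Marketing.
Suppose Yara ∉ Design: no assignment then satisfies all the clues, so Yara ∈ Design.

Design = {Dilnoza, Eitan, Mika, Yara}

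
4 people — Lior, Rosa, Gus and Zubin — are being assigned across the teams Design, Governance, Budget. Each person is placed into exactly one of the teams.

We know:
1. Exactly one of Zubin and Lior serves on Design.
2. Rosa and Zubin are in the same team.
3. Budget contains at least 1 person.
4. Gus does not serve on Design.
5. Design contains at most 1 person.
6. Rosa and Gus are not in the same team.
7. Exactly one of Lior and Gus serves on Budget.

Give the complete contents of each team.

Design = {Lior}; Governance = {Rosa, Zubin}; Budget = {Gus}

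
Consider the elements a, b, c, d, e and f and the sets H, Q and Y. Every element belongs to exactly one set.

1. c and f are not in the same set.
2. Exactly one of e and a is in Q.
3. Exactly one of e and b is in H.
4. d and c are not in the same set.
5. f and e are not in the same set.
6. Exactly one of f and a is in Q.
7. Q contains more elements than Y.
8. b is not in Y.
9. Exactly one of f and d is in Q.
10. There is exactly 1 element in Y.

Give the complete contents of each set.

From (8): b ∉ Y.
Suppose a ∈ H: no assignment then satisfies all the clues, so a ∉ H.

H = {c, e}; Q = {a, b, d}; Y = {f}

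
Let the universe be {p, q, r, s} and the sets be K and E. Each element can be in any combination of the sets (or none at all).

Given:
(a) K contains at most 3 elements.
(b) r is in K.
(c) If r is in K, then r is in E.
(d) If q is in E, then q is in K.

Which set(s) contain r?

r: E, K

From (b): r ∈ K.
(c): r ∈ E.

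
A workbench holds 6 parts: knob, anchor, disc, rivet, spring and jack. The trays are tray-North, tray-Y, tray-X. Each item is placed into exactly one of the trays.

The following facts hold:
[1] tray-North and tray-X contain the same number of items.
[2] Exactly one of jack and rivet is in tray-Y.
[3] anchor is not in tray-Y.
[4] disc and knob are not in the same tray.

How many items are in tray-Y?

2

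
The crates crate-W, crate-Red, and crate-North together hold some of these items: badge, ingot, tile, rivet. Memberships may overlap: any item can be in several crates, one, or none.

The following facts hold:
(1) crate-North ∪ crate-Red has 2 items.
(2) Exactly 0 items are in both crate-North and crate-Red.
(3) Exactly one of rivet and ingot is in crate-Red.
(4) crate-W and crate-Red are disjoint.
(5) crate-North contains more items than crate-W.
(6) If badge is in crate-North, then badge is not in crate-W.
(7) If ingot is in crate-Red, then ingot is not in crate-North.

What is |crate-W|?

0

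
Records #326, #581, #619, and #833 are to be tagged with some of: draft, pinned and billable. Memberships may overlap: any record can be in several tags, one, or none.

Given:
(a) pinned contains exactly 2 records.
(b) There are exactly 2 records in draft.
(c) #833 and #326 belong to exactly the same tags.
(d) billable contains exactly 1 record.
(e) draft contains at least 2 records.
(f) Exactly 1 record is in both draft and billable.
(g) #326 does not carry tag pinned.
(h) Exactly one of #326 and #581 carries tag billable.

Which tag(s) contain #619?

#619: draft, pinned

From (g): #326 ∉ pinned.
(c): #833 matches #326: #833 ∉ pinned.
(a): only 2 candidates remain for pinned, so all are in.
Suppose #619 ∉ draft: no assignment then satisfies all the clues, so #619 ∈ draft.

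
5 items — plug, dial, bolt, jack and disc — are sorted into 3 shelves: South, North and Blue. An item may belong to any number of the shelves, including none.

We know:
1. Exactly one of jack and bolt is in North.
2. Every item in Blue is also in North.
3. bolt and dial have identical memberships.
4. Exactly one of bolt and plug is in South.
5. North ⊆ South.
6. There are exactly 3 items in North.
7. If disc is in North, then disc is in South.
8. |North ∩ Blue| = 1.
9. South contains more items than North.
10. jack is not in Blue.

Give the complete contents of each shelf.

South = {bolt, dial, disc, jack}; North = {bolt, dial, disc}; Blue = {disc}

From (10): jack ∉ Blue.
Suppose plug ∈ South: no assignment then satisfies all the clues, so plug ∉ South.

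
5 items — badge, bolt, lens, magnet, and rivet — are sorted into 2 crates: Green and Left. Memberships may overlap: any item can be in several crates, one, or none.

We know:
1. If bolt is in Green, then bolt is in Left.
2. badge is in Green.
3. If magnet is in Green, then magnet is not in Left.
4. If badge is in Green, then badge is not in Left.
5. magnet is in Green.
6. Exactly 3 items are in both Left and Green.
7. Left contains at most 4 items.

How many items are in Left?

3

From (2): badge ∈ Green.
From (5): magnet ∈ Green.
(3): magnet ∉ Left.
(4): badge ∉ Left.
Suppose bolt ∉ Green: no assignment then satisfies all the clues, so bolt ∈ Green.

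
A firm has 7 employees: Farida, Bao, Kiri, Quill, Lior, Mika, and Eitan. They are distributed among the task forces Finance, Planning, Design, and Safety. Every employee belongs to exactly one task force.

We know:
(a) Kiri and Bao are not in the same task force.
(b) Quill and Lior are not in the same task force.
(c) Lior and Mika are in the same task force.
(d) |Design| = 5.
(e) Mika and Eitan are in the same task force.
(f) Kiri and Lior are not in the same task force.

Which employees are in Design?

Design = {Bao, Eitan, Farida, Lior, Mika}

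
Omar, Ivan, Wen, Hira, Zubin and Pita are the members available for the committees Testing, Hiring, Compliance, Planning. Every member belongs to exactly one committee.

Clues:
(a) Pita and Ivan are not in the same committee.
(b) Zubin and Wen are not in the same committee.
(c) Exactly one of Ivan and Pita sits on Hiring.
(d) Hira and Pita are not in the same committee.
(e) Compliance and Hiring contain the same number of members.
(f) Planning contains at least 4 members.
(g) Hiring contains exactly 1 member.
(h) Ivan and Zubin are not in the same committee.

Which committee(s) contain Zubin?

Zubin: Compliance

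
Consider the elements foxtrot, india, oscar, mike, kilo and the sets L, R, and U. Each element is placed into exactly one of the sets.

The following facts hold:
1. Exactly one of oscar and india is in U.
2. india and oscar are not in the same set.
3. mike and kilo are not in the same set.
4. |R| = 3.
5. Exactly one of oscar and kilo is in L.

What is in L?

L = {kilo}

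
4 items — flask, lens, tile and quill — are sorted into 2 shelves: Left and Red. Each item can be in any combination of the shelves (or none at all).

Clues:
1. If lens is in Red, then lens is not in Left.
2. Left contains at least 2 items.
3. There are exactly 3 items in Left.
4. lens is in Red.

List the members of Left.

From (4): lens ∈ Red.
(1): lens ∉ Left.
(3): only 3 candidates remain for Left, so all are in.

Left = {flask, quill, tile}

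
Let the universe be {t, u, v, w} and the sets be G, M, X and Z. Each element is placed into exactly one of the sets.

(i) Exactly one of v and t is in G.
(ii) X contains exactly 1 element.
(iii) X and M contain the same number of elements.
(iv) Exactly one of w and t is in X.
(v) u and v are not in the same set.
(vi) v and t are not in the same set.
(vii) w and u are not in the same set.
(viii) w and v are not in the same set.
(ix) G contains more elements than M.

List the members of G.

G = {t, u}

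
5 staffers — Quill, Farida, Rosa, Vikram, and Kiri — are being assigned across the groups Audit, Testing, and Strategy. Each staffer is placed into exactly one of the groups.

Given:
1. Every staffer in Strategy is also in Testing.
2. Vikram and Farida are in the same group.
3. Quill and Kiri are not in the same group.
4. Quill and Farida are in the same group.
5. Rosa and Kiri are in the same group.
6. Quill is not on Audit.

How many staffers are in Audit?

2

From (6): Quill ∉ Audit.
(4): Farida matches Quill: Farida ∉ Audit.
(2): Vikram matches Farida: Vikram ∉ Audit.
Suppose Quill ∉ Testing: no assignment then satisfies all the clues, so Quill ∈ Testing.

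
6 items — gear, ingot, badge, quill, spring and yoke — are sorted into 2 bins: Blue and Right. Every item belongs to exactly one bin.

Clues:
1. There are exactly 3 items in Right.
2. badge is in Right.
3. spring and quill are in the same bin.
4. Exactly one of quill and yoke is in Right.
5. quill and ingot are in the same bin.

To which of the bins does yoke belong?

yoke: Right

From (2): badge ∈ Right.
Suppose yoke ∈ Blue: no assignment then satisfies all the clues, so yoke ∉ Blue.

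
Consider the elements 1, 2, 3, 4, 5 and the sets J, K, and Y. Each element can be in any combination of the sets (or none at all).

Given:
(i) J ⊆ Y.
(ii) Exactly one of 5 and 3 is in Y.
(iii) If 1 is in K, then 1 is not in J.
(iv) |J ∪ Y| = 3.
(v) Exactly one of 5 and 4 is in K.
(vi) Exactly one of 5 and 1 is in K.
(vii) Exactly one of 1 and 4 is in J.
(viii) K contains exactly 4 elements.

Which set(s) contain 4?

4: J, K, Y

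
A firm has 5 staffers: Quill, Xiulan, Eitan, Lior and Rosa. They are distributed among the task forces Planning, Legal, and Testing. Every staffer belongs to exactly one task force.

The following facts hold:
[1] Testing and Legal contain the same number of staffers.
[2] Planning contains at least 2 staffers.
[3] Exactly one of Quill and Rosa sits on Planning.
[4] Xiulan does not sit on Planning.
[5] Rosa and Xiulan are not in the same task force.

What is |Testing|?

1

From (4): Xiulan ∉ Planning.
Suppose Eitan ∉ Planning: no assignment then satisfies all the clues, so Eitan ∈ Planning.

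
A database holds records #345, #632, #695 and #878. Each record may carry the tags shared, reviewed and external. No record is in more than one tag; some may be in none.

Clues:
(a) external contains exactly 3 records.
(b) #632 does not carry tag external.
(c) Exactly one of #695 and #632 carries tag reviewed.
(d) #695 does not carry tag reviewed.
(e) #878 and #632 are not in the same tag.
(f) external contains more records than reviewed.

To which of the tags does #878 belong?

From (b): #632 ∉ external.
From (d): #695 ∉ reviewed.
(a): only 3 candidates remain for external, so all are in.
(c) (exactly one): #632 ∈ reviewed.

#878: external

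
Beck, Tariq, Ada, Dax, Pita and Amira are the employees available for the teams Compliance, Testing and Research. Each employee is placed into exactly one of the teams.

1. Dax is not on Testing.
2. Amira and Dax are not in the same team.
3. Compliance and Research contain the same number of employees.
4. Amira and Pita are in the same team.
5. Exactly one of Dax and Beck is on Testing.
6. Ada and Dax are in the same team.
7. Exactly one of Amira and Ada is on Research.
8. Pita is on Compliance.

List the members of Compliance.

From (1): Dax ∉ Testing.
From (8): Pita ∈ Compliance.
(4): Amira matches Pita: Amira ∈ Compliance.
(5) (exactly one): Beck ∈ Testing.
(6): Ada matches Dax: Ada ∉ Testing.
(7) (exactly one): Ada ∈ Research.
(2): Dax ∉ Compliance.
(6): Dax matches Ada: Dax ∈ Research.
Suppose Tariq ∈ Compliance: no assignment then satisfies all the clues, so Tariq ∉ Compliance.

Compliance = {Amira, Pita}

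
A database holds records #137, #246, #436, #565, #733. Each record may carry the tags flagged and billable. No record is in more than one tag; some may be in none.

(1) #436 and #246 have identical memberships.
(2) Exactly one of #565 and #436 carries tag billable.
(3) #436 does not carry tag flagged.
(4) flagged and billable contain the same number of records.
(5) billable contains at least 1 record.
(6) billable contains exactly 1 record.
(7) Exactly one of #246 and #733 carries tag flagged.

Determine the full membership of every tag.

flagged = {#733}; billable = {#565}

From (3): #436 ∉ flagged.
(1): #246 matches #436: #246 ∉ flagged.
(7) (exactly one): #733 ∈ flagged.
Suppose #137 ∈ flagged: no assignment then satisfies all the clues, so #137 ∉ flagged.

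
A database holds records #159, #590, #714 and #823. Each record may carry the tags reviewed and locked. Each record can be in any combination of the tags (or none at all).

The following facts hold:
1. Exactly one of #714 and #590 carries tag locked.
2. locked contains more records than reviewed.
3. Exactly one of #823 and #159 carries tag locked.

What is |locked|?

2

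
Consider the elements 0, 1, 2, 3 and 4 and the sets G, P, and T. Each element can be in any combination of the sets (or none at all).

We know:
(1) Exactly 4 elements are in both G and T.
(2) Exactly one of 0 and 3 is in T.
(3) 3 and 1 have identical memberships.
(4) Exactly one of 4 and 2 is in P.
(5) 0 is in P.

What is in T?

T = {1, 2, 3, 4}

From (5): 0 ∈ P.
Suppose 0 ∈ T: no assignment then satisfies all the clues, so 0 ∉ T.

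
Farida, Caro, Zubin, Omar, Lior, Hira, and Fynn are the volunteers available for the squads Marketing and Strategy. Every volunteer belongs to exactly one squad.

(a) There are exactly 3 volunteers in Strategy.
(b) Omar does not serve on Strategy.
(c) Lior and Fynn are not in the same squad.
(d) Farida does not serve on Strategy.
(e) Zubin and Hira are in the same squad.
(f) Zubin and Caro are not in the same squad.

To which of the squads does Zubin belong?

Zubin: Strategy

From (b): Omar ∉ Strategy.
From (d): Farida ∉ Strategy.
Only one squad left: Farida ∈ Marketing.
Only one squad left: Omar ∈ Marketing.
Suppose Zubin ∈ Marketing: no assignment then satisfies all the clues, so Zubin ∉ Marketing.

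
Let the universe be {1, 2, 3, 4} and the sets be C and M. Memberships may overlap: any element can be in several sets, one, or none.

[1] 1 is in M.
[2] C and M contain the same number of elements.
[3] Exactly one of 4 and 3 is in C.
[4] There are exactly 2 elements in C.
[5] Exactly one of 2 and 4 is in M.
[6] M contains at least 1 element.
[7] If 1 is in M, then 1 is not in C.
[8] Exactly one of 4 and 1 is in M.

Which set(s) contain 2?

From (1): 1 ∈ M.
(7): 1 ∉ C.
(8) (exactly one): 4 ∉ M.
(5) (exactly one): 2 ∈ M.
Suppose 2 ∉ C: no assignment then satisfies all the clues, so 2 ∈ C.

2: C, M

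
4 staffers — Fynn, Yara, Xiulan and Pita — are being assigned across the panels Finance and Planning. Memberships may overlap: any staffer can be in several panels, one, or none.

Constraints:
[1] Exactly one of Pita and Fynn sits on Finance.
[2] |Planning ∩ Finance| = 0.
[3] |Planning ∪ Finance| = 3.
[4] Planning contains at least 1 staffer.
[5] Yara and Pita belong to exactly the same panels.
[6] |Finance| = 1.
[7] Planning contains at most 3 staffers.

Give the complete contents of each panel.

Finance = {Fynn}; Planning = {Pita, Yara}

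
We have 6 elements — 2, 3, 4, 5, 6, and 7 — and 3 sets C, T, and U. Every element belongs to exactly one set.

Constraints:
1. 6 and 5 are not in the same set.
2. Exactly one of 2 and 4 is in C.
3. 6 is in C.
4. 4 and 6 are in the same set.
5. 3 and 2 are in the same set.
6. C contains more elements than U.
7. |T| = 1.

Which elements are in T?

T = {5}

From (3): 6 ∈ C.
(1): 5 ∉ C.
(4): 4 matches 6: 4 ∈ C.
(2) (exactly one): 2 ∉ C.
(5): 3 matches 2: 3 ∉ C.
Suppose 2 ∈ T: no assignment then satisfies all the clues, so 2 ∉ T.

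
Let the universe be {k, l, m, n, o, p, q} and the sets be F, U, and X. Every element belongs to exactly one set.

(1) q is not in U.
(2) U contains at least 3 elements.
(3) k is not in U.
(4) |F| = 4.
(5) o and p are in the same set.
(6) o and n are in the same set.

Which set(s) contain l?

l: F

From (1): q ∉ U.
From (3): k ∉ U.
Suppose l ∉ F: no assignment then satisfies all the clues, so l ∈ F.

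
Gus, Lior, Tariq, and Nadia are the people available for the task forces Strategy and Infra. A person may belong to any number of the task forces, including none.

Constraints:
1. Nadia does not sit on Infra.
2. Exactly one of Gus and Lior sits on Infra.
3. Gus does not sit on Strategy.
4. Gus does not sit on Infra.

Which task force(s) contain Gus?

From (1): Nadia ∉ Infra.
From (3): Gus ∉ Strategy.
From (4): Gus ∉ Infra.
(2) (exactly one): Lior ∈ Infra.

Gus: none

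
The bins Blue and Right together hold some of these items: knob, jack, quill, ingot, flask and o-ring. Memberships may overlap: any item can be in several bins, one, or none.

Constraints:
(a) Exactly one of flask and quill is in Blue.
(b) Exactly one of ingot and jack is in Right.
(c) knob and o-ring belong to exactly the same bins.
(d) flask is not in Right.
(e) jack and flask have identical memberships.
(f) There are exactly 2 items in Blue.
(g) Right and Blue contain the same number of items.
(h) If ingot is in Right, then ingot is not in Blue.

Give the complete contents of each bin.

Blue = {flask, jack}; Right = {ingot, quill}

From (d): flask ∉ Right.
(e): jack matches flask: jack ∉ Right.
(b) (exactly one): ingot ∈ Right.
(h): ingot ∉ Blue.
Suppose knob ∈ Blue: no assignment then satisfies all the clues, so knob ∉ Blue.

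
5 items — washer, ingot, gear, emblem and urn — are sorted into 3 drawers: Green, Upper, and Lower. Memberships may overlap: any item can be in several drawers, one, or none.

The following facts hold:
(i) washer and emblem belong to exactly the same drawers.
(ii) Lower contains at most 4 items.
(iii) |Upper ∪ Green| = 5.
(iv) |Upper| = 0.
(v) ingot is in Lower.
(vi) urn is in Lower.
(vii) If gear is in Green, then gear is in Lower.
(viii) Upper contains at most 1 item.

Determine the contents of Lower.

Lower = {gear, ingot, urn}

From (v): ingot ∈ Lower.
From (vi): urn ∈ Lower.
(iv): Upper already has 0, so the rest are out.
Suppose washer ∈ Lower: no assignment then satisfies all the clues, so washer ∉ Lower.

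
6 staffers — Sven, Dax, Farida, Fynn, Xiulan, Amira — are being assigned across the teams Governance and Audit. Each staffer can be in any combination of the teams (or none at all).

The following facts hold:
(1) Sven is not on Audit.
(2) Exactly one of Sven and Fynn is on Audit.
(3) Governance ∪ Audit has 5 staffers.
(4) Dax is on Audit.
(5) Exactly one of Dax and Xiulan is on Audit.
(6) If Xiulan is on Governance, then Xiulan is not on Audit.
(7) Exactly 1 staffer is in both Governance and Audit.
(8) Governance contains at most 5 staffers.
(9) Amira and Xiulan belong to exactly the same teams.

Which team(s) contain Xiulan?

Xiulan: Governance

From (1): Sven ∉ Audit.
From (4): Dax ∈ Audit.
(2) (exactly one): Fynn ∈ Audit.
(5) (exactly one): Xiulan ∉ Audit.
(9): Amira matches Xiulan: Amira ∉ Audit.
Suppose Xiulan ∉ Governance: no assignment then satisfies all the clues, so Xiulan ∈ Governance.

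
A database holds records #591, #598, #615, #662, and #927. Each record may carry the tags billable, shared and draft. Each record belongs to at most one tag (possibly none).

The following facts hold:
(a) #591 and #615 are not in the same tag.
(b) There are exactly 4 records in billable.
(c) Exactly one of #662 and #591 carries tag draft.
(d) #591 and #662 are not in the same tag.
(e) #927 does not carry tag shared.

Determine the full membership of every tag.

From (e): #927 ∉ shared.
Suppose #591 ∈ billable: no assignment then satisfies all the clues, so #591 ∉ billable.

billable = {#598, #615, #662, #927}; shared = {}; draft = {#591}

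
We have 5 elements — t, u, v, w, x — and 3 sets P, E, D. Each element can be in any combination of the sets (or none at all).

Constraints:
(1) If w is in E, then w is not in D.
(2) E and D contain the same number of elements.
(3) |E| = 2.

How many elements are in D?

2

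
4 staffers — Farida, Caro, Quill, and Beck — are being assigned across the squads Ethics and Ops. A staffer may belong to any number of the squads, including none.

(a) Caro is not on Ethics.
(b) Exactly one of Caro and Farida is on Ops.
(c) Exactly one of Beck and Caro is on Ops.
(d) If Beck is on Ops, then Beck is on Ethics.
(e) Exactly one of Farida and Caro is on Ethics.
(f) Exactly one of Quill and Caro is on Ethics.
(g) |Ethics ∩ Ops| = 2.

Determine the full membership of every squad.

Ethics = {Beck, Farida, Quill}; Ops = {Beck, Farida}

From (a): Caro ∉ Ethics.
(e) (exactly one): Farida ∈ Ethics.
(f) (exactly one): Quill ∈ Ethics.
Suppose Farida ∉ Ops: no assignment then satisfies all the clues, so Farida ∈ Ops.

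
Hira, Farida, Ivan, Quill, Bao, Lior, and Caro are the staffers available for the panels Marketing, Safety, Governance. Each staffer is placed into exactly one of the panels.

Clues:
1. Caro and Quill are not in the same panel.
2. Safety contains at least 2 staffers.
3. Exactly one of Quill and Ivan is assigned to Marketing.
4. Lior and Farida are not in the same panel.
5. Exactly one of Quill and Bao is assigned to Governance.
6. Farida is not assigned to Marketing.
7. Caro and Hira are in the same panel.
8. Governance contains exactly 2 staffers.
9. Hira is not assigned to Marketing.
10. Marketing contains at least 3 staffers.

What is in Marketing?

From (6): Farida ∉ Marketing.
From (9): Hira ∉ Marketing.
(7): Caro matches Hira: Caro ∉ Marketing.
Suppose Ivan ∉ Marketing: no assignment then satisfies all the clues, so Ivan ∈ Marketing.

Marketing = {Bao, Ivan, Lior}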